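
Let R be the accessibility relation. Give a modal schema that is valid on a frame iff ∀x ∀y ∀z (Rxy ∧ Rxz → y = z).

A defining formula is ◇q → □q (the CD axiom).
Suppose ◇q→□q is valid. Take Rxy, Rxz and set V(q)={y}. Then ◇q at x, so □q at x, so q at z, i.e. z=y.

◇q → □q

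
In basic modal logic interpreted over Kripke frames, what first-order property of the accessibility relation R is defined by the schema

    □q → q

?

Reflexivity

This is the T axiom.
Its frame correspondent is reflexivity — ∀x Rxx.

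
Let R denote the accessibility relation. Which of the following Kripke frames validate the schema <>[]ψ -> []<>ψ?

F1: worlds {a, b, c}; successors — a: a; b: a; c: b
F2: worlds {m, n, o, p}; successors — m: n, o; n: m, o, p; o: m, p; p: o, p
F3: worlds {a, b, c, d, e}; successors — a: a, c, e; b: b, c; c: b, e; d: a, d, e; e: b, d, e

F1

The schema corresponds to convergence: forall x forall y forall z (Rxy & Rxz -> exists w (Ryw & Rzw)).
F1: satisfies the condition.
F2: fails — Rno and Rnm but o and m have no common successor.
F3: fails — Reb and Red but b and d have no common successor.
Valid on: F1.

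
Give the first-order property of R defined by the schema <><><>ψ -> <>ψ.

This is a Sahlqvist (Geach-type) schema ◇^3□^0ψ → □^0◇^1ψ.
Minimal-valuation argument: fix x; take any y with xR^3y and any z with xR^0z. Set V(ψ) to the set of worlds R-reachable from y in exactly 0 steps. Then □^0ψ holds at y, so the antecedent holds at x; validity forces ◇^1ψ at z, giving a w with zR^1w and yR^0w.
First-order correspondent: forall x forall y (x R^3 y -> exists w (y = w & xRw)).

forall x forall y (x R^3 y -> exists w (y = w & xRw))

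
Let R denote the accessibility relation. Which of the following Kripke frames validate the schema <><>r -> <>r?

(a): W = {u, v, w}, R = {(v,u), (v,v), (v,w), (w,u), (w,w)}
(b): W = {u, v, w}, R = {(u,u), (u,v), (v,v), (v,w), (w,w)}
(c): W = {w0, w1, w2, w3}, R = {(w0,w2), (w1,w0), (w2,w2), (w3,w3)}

The schema corresponds to transitivity: forall x forall y forall z (Rxy & Ryz -> Rxz).
(a): condition met.
(b): fails — Ruv and Rvw but not Ruw.
(c): fails — Rw1w0 and Rw0w2 but not Rw1w2.
Valid on: (a).

(a)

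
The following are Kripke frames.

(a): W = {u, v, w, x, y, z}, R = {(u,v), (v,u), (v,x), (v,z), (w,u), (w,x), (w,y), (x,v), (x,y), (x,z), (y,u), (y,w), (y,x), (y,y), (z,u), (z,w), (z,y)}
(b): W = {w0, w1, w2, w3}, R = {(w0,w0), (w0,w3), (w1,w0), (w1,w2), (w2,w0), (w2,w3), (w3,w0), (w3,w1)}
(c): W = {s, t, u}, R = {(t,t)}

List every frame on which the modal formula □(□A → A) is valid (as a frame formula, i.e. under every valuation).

Frame correspondent (Sahlqvist): ∀x ∀y (Rxy → Ryy) — i.e. shift-reflexivity.
(a): fails — Ruv but not Rvv.
(b): fails — Rw1w2 but not Rw2w2.
(c): holds.

(c)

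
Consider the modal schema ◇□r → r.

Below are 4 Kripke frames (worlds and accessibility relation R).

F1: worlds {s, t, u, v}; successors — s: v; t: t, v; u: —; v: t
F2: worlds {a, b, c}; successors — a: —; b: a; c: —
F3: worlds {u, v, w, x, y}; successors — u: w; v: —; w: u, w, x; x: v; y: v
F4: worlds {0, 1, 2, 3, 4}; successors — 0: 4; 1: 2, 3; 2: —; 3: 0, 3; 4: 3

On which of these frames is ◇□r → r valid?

none

Frame correspondent (Sahlqvist): ∀x ∀y (Rxy → Ryx) — i.e. symmetry.
F1: fails — Rsv but not Rvs.
F2: fails — Rba but not Rab.
F3: fails — Rwx but not Rxw.
F4: fails — R12 but not R21.
Valid on no frame.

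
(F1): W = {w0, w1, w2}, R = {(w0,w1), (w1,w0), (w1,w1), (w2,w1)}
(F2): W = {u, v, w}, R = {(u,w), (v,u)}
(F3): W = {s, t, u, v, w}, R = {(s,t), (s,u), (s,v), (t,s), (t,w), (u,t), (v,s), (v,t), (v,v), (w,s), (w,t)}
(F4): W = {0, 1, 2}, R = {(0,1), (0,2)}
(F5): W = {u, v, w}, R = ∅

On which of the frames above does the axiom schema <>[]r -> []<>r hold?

Frame correspondent (Sahlqvist): forall x forall y forall z (Rxy & Rxz -> exists w (Ryw & Rzw)) — i.e. convergence.
(F1): satisfies the condition.
(F2): fails — Ruw and Ruw but w and w have no common successor.
(F3): fails — Rsu and Rst but u and t have no common successor.
(F4): fails — R01 and R01 but 1 and 1 have no common successor.
(F5): satisfies the condition.
Valid on: (F1), (F5).

(F1), (F5)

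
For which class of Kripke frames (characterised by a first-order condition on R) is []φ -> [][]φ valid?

Suppose □φ→□□φ is valid. Take Rxy, Ryz and set V(φ)={w : Rxw}. Then □φ at x, so □□φ at x, so □φ at y, so φ at z, i.e. Rxz.
Conversely, on a frame with transitivity the schema holds at every world under every valuation.
So the correspondent is transitivity.

transitivity: forall x forall y forall z (Rxy & Ryz -> Rxz)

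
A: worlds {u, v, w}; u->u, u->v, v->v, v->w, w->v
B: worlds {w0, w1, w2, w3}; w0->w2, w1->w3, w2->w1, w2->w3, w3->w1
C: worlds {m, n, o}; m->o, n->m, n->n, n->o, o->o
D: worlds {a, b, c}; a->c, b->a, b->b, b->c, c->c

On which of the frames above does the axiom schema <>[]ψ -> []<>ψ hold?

A, C, D

Frame correspondent (Sahlqvist): forall x forall y forall z (Rxy & Rxz -> exists w (Ryw & Rzw)) — i.e. convergence.
A: ✓.
B: fails — Rw2w1 and Rw2w3 but w1 and w3 have no common successor.
C: ✓.
D: ✓.
Valid on: A, C, D.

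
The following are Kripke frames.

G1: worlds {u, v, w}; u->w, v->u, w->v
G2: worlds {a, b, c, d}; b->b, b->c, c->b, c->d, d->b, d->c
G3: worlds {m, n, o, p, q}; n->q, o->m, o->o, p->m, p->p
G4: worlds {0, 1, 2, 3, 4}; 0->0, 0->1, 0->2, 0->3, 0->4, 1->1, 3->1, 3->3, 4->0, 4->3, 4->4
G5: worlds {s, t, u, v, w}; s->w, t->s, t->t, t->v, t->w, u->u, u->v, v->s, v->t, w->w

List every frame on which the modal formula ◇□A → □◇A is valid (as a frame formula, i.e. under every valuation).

This is the axiom for convergence; its first-order frame correspondent is ∀x ∀y ∀z (Rxy ∧ Rxz → ∃w (Ryw ∧ Rzw)).
G1: satisfies the condition.
G2: satisfies the condition.
G3: fails — Rnq and Rnq but q and q have no common successor.
G4: fails — R00 and R02 but 0 and 2 have no common successor.
G5: fails — Rtv and Rts but v and s have no common successor.

G1, G2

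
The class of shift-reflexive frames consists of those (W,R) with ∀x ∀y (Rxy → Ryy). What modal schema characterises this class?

□(□s → s)

The condition is shift-reflexivity. The T□ schema □(□s → s) defines it.
Suppose □(□s→s) is valid. Take Rxy and set V(s)={w : Ryw}. Then at y, □s holds; since □(□s→s) at x, □s→s at y, so s at y, i.e. Ryy.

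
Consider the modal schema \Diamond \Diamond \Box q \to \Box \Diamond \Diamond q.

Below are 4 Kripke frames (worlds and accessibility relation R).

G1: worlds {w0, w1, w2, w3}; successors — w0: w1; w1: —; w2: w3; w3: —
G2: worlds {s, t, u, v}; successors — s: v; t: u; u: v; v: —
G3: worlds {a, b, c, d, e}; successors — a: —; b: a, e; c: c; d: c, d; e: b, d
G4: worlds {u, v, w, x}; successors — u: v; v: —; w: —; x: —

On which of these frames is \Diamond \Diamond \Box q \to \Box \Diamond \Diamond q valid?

G1, G4

Frame correspondent (Sahlqvist): \forall x \forall y \forall z ((x R^2 y \wedge xRz) \to \exists w (yRw \wedge z R^2 w)) — i.e. a generalized confluence (Geach) condition.
G1: satisfies the condition.
G2: fails — tR²v, tRu but no w with vRw and uR²w.
G3: fails — bR²b, bRa but no w with bRw and aR²w.
G4: satisfies the condition.
Valid on: G1, G4.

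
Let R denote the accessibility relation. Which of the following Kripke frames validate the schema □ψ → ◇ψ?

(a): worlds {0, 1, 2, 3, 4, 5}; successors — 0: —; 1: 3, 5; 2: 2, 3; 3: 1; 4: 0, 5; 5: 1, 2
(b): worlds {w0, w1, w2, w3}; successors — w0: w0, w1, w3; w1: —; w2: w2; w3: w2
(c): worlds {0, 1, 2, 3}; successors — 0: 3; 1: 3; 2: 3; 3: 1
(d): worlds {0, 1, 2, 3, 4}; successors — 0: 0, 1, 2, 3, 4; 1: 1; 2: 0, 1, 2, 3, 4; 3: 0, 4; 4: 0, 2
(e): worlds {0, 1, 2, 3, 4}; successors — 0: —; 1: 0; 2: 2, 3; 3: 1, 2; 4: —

Frame correspondent (Sahlqvist): ∀x ∃y Rxy — i.e. seriality.
(a): fails — world 0 has no successor.
(b): fails — world w1 has no successor.
(c): ✓.
(d): ✓.
(e): fails — world 0 has no successor.

(c), (d)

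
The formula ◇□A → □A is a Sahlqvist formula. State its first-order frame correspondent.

the Euclidean property: ∀x ∀y ∀z (Rxy ∧ Rxz → Ryz)

Equivalently (dual form): ◇A → □◇A.
Suppose ◇A→□◇A is valid. Take Rxy, Rxz and set V(A)={y}. Then ◇A at x, so □◇A at x, so ◇A at z, so some w with Rzw has A; w=y, i.e. Rzy. By symmetry of the argument, Ryz.
Conversely, on a frame with the Euclidean property the schema holds at every world under every valuation.
Frame condition: ∀x ∀y ∀z (Rxy ∧ Rxz → Ryz).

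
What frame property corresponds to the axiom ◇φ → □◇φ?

the Euclidean property

This is the 5 axiom.
Its frame correspondent is the Euclidean property — ∀x ∀y ∀z (Rxy ∧ Rxz → Ryz).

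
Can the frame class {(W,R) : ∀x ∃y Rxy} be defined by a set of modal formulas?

Definable; □q → ◇q defines it

This is a Sahlqvist condition; the D axiom □q → ◇q defines it.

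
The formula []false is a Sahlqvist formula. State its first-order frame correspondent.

emptiness of R

□⊥ is valid iff no world has any successor (otherwise □⊥ fails at any world with one).
Conversely, any frame satisfying forall x forall y ~Rxy validates the schema.
Frame condition: forall x forall y ~Rxy.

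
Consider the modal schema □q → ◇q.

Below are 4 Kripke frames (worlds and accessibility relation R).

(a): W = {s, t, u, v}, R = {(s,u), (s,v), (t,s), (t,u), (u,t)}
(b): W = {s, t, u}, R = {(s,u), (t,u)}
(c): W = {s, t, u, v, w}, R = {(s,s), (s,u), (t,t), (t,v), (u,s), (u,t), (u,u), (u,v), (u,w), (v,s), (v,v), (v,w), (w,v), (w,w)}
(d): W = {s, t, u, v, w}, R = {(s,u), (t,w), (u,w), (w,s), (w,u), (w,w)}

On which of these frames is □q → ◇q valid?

The schema corresponds to seriality: ∀x ∃y Rxy.
(a): fails — world v has no successor.
(b): fails — world u has no successor.
(c): satisfies the condition.
(d): fails — world v has no successor.

(c)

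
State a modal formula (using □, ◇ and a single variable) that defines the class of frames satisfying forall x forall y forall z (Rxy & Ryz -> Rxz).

□r → □□r

This is transitivity; the standard corresponding axiom is 4: □r → □□r.
Suppose □r→□□r is valid. Take Rxy, Ryz and set V(r)={w : Rxw}. Then □r at x, so □□r at x, so □r at y, so r at z, i.e. Rxz.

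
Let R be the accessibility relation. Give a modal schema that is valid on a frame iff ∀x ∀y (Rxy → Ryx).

s → □◇s

The condition is symmetry. The B schema s → □◇s defines it.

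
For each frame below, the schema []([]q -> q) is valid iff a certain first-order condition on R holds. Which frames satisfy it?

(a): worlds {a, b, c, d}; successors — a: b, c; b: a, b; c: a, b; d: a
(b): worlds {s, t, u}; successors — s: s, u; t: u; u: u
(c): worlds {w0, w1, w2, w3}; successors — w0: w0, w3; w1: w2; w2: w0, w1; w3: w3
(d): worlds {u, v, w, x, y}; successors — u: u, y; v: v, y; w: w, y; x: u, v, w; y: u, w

This is the axiom for shift-reflexivity; its first-order frame correspondent is forall x forall y (Rxy -> Ryy).
(a): fails — Rba but not Raa.
(b): satisfies the condition.
(c): fails — Rw1w2 but not Rw2w2.
(d): fails — Rwy but not Ryy.
Valid on: (b).

(b)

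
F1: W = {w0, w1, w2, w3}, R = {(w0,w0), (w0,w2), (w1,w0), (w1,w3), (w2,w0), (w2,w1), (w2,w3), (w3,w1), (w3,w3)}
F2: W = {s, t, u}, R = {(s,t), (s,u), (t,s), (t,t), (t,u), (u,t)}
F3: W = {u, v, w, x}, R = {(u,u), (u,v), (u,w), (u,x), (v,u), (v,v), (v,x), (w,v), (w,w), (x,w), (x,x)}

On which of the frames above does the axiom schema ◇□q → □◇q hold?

This is the axiom for convergence; its first-order frame correspondent is ∀x ∀y ∀z (Rxy ∧ Rxz → ∃w (Ryw ∧ Rzw)).
F1: fails — Rw1w0 and Rw1w3 but w0 and w3 have no common successor.
F2: condition met.
F3: condition met.

F2, F3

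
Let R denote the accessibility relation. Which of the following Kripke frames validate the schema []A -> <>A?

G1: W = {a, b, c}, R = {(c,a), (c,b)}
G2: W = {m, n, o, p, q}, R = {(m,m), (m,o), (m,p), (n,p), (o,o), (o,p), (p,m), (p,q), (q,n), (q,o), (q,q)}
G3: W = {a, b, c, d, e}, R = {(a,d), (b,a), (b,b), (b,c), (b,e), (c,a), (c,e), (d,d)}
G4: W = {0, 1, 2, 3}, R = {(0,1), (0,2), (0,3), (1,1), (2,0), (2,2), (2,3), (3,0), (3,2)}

G2, G4

Frame correspondent (Sahlqvist): forall x exists y Rxy — i.e. seriality.
G1: fails — world a has no successor.
G2: condition met.
G3: fails — world e has no successor.
G4: condition met.
Valid on: G2, G4.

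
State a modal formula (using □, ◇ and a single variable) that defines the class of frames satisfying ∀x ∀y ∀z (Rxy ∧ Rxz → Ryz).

◇ψ → □◇ψ

This is the Euclidean property; the standard corresponding axiom is 5: ◇ψ → □◇ψ.
Suppose ◇ψ→□◇ψ is valid. Take Rxy, Rxz and set V(ψ)={y}. Then ◇ψ at x, so □◇ψ at x, so ◇ψ at z, so some w with Rzw has ψ; w=y, i.e. Rzy. By symmetry of the argument, Ryz.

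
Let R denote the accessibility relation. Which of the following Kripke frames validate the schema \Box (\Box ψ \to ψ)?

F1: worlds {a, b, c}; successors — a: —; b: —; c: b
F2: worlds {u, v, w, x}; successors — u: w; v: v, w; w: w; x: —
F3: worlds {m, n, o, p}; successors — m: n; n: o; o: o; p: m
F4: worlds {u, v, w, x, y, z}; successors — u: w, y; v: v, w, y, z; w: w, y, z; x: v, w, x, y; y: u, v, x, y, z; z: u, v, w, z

F2

The schema corresponds to shift-reflexivity: \forall x \forall y (Rxy \to Ryy).
F1: fails — Rcb but not Rbb.
F2: satisfies the condition.
F3: fails — Rpm but not Rmm.
F4: fails — Ryu but not Ruu.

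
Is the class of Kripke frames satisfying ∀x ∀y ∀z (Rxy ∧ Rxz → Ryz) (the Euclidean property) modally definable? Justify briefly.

This is a Sahlqvist condition; the 5 axiom ◇q → □◇q defines it.
Suppose ◇q→□◇q is valid. Take Rxy, Rxz and set V(q)={y}. Then ◇q at x, so □◇q at x, so ◇q at z, so some w with Rzw has q; w=y, i.e. Rzy. By symmetry of the argument, Ryz.

Yes, by ◇q → □◇q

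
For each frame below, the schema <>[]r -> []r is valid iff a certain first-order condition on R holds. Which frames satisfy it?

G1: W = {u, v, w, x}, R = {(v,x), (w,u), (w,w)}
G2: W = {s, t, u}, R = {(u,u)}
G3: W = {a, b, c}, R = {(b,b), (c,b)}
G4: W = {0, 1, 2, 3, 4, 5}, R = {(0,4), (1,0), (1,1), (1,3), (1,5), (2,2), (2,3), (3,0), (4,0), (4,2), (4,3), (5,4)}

G2, G3

The schema corresponds to the Euclidean property: forall x forall y forall z (Rxy & Rxz -> Ryz).
G1: fails — Rvx and Rvx but not Rxx.
G2: condition met.
G3: condition met.
G4: fails — R04 and R04 but not R44.
Valid on: G2, G3.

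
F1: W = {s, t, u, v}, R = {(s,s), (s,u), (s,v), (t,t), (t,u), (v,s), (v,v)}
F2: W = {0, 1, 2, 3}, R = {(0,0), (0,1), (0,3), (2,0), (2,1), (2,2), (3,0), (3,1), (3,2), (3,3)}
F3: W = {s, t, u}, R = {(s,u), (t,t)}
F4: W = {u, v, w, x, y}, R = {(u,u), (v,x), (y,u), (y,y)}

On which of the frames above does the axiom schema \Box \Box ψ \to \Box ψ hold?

This is the axiom for density; its first-order frame correspondent is \forall x \forall y (Rxy \to \exists z (Rxz \wedge Rzy)).
F1: satisfies the condition.
F2: satisfies the condition.
F3: fails — Rsu but no z with Rsz and Rzu.
F4: fails — Rvx but no z with Rvz and Rzx.
Valid on: F1, F2.

F1, F2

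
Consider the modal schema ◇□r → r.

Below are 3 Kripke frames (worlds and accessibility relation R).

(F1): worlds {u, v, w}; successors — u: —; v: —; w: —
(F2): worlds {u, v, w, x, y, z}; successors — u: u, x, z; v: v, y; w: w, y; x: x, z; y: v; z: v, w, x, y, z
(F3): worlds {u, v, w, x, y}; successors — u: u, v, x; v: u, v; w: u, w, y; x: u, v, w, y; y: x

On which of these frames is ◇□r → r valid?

(F1)

This is the axiom for symmetry; its first-order frame correspondent is ∀x ∀y (Rxy → Ryx).
(F1): ✓.
(F2): fails — Ruz but not Rzu.
(F3): fails — Rxw but not Rwx.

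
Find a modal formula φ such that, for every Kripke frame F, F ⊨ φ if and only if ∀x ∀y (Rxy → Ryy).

The condition is shift-reflexivity. The T□ schema □(□q → q) defines it.
Suppose □(□q→q) is valid. Take Rxy and set V(q)={w : Ryw}. Then at y, □q holds; since □(□q→q) at x, □q→q at y, so q at y, i.e. Ryy.

□(□q → q)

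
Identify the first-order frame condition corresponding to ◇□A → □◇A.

Convergence

This schema is the .2 axiom.
It corresponds to convergence: ∀x ∀y ∀z (Rxy ∧ Rxz → ∃w (Ryw ∧ Rzw)).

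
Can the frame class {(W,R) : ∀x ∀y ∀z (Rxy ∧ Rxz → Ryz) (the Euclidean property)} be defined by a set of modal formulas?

Yes: it is the Euclidean property, defined by the 5 schema ◇q → □◇q.
Suppose ◇q→□◇q is valid. Take Rxy, Rxz and set V(q)={y}. Then ◇q at x, so □◇q at x, so ◇q at z, so some w with Rzw has q; w=y, i.e. Rzy. By symmetry of the argument, Ryz.

Yes, by ◇q → □◇q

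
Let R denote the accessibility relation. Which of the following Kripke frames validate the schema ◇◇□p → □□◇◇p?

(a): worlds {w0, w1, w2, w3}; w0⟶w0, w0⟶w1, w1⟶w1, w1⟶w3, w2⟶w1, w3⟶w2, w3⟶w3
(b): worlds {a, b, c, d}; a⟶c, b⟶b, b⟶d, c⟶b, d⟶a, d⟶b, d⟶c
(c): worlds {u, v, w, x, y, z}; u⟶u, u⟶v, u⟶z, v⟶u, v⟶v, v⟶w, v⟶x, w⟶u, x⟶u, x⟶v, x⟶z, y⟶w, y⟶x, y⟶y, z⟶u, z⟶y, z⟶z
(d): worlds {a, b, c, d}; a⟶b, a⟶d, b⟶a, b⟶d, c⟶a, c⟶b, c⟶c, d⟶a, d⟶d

The schema corresponds to a generalized confluence (Geach) condition: ∀x ∀y ∀z ((xR²y ∧ xR²z) → ∃w (yRw ∧ zR²w)).
(a): ✓.
(b): fails — bR²a, bR²a but no w with aRw and aR²w.
(c): fails — uR²y, uR²w but no t with yRt and wR²t.
(d): ✓.
Valid on: (a), (d).

(a), (d)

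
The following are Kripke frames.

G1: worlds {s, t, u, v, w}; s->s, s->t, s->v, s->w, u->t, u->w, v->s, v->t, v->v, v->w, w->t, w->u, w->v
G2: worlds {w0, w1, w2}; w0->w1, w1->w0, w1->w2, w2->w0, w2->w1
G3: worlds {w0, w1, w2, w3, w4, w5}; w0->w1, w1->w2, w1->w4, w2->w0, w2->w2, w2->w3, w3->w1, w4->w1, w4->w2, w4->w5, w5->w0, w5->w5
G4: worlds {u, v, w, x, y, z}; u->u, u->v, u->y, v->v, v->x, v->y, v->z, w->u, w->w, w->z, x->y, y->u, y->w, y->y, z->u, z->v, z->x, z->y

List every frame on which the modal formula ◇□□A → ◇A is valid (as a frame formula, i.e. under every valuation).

Frame correspondent (Sahlqvist): ∀x ∀y (xRy → ∃w (yR²w ∧ xRw)) — i.e. a generalized confluence (Geach) condition.
G1: fails — sRt but no w* with tR²w* and sRw*.
G2: holds.
G3: fails — w5Rw0 but no w with w0R²w and w5Rw.
G4: holds.

G2, G4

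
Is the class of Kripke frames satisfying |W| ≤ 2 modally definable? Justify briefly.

Modal frame validity is preserved under disjoint unions.
Any modal formula valid on each of 3 disjoint one-world frames is valid on their disjoint union (validity is preserved under disjoint unions). Each one-world frame has |W|=1≤2, but the union has |W|=3.
Hence having at most 2 worlds is not modally definable.

Not modally definable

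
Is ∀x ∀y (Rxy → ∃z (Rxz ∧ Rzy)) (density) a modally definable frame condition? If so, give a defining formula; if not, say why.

The condition is density. A defining modal formula is □□q → □q.
Suppose □□q→□q is valid. Take Rxy and set V(q)={w : xR²w}. Then □□q at x, so □q at x, so q at y, i.e. ∃z(Rxz∧Rzy).

Definable; □□q → □q defines it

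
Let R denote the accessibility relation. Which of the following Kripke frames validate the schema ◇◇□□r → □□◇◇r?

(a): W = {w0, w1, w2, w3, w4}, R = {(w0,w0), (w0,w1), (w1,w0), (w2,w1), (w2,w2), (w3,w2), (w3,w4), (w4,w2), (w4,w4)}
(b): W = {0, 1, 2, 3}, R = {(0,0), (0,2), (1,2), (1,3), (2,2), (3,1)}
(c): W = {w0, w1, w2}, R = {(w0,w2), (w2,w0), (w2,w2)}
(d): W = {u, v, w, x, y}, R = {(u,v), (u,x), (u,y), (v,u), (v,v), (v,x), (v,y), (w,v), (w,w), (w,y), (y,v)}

(a), (b), (c)

Frame correspondent (Sahlqvist): ∀x ∀y ∀z ((xR²y ∧ xR²z) → ∃w (yR²w ∧ zR²w)) — i.e. a generalized confluence (Geach) condition.
(a): condition met.
(b): condition met.
(c): condition met.
(d): fails — uR²u, uR²x but no t with uR²t and xR²t.
Valid on: (a), (b), (c).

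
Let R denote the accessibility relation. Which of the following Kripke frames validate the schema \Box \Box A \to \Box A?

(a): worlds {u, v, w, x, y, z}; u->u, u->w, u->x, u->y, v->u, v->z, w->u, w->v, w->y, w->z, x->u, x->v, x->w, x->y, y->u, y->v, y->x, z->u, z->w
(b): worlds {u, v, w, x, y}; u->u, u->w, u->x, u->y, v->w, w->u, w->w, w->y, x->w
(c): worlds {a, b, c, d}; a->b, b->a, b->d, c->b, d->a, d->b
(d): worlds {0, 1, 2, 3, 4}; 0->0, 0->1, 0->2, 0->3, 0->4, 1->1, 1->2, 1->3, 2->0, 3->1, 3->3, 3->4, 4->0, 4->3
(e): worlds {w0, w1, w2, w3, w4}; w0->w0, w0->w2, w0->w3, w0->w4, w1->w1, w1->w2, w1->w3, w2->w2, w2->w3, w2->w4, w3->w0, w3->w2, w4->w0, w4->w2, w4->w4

(b), (d), (e)

This is the axiom for density; its first-order frame correspondent is \forall x \forall y (Rxy \to \exists z (Rxz \wedge Rzy)).
(a): fails — Rvz but no t with Rvt and Rtz.
(b): condition met.
(c): fails — Rab but no z with Raz and Rzb.
(d): condition met.
(e): condition met.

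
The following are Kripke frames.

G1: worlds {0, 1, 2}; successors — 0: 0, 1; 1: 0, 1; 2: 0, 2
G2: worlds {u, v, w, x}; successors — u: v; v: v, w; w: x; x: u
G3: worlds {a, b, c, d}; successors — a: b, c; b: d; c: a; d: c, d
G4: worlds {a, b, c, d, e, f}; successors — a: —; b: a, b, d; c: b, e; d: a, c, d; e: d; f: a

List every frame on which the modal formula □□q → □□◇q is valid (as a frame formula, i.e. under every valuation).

Frame correspondent (Sahlqvist): ∀x ∀z (xR²z → ∃w (xR²w ∧ zRw)) — i.e. a generalized confluence (Geach) condition.
G1: satisfies the condition.
G2: fails — uR²w but no t with uR²t and wRt.
G3: fails — aR²a but no w with aR²w and aRw.
G4: fails — bR²a but no w with bR²w and aRw.

G1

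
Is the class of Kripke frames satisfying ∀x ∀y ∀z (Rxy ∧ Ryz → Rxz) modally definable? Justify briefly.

The condition is transitivity. A defining modal formula is □q → □□q.
Suppose □q→□□q is valid. Take Rxy, Ryz and set V(q)={w : Rxw}. Then □q at x, so □□q at x, so □q at y, so q at z, i.e. Rxz.

Yes — defined by □q → □□q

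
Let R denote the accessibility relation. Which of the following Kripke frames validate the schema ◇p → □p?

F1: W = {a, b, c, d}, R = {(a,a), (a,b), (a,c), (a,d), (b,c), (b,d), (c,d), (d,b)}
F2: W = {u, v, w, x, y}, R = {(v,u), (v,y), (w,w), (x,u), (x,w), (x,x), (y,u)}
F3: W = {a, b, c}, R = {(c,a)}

This is the axiom for partial functionality; its first-order frame correspondent is ∀x ∀y ∀z (Rxy ∧ Rxz → y = z).
F1: fails — a sees both a and b.
F2: fails — v sees both u and y.
F3: ✓.

F3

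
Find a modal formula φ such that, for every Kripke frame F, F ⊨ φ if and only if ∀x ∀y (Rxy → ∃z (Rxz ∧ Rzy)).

The condition is density. The C4 schema □□s → □s defines it.

□□s → □s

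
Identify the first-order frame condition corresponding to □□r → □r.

This schema is the C4 axiom.
It corresponds to density: ∀x ∀y (Rxy → ∃z (Rxz ∧ Rzy)).

Density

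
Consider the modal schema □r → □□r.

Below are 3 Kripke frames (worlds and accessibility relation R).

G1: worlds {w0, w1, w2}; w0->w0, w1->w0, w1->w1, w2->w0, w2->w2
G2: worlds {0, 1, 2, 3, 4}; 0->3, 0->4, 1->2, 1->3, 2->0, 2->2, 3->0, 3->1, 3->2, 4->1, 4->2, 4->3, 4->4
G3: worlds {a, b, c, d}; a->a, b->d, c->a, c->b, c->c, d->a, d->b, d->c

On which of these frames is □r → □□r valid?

This is the axiom for transitivity; its first-order frame correspondent is ∀x ∀y ∀z (Rxy ∧ Ryz → Rxz).
G1: condition met.
G2: fails — R31 and R13 but not R33.
G3: fails — Rcb and Rbd but not Rcd.
Valid on: G1.

G1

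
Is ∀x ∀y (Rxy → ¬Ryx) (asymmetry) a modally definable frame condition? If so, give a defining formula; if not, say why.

Any modally definable frame class is closed under surjective bounded morphisms.
The 5-cycle (worlds w0,w1,w2,w3,w4 with w0→w1→w2→w3→w4→w0) is asymmetric. Mapping every world to a single reflexive point • is a surjective bounded morphism, and the reflexive point is not asymmetric (R•• but asymmetry requires ¬R••).
So the class is not modally definable.

Not modally definable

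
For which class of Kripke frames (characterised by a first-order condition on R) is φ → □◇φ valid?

symmetry: ∀x ∀y (Rxy → Ryx)

Suppose φ→□◇φ is valid. Take Rxy and set V(φ)={x}. Then φ at x, so □◇φ at x, so ◇φ at y, so some z with Ryz has φ; z=x, i.e. Ryx.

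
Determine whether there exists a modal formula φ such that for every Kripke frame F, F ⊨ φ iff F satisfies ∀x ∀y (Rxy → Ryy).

This is a Sahlqvist condition; the T□ axiom □(□q → q) defines it.

Yes — defined by □(□q → q)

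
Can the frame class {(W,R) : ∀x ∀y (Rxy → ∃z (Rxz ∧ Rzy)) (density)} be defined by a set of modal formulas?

This is a Sahlqvist condition; the C4 axiom □□r → □r defines it.
Suppose □□r→□r is valid. Take Rxy and set V(r)={w : xR²w}. Then □□r at x, so □r at x, so r at y, i.e. ∃z(Rxz∧Rzy).

Definable; □□r → □r defines it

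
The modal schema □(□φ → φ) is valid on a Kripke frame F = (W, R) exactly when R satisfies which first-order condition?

shift-reflexivity

This schema is the T□ axiom.
Its frame correspondent is shift-reflexivity — ∀x ∀y (Rxy → Ryy).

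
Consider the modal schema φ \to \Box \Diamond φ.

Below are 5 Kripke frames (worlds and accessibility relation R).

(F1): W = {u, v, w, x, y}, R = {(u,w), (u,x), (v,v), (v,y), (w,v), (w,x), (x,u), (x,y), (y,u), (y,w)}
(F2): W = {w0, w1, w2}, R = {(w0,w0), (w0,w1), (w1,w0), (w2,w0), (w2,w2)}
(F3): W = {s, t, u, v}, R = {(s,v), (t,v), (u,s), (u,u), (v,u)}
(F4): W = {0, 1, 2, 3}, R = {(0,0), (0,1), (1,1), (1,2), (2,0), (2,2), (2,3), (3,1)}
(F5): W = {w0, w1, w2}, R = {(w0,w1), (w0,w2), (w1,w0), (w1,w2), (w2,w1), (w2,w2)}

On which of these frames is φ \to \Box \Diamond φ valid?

The schema corresponds to symmetry: \forall x \forall y (Rxy \to Ryx).
(F1): fails — Ruw but not Rwu.
(F2): fails — Rw2w0 but not Rw0w2.
(F3): fails — Rtv but not Rvt.
(F4): fails — R31 but not R13.
(F5): fails — Rw0w2 but not Rw2w0.

none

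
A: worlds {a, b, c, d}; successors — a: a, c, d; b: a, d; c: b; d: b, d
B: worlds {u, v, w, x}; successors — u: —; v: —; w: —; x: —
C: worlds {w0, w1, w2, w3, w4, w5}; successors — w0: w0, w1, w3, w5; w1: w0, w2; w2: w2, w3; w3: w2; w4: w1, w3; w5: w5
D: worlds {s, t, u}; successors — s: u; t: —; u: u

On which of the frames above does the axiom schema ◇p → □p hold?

B, D

This is the axiom for partial functionality; its first-order frame correspondent is ∀x ∀y ∀z (Rxy ∧ Rxz → y = z).
A: fails — a sees both a and c.
B: condition met.
C: fails — w0 sees both w0 and w1.
D: condition met.
Valid on: B, D.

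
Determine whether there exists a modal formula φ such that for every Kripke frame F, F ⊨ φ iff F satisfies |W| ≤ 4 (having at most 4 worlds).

Modal frame validity is preserved under disjoint unions.
Any modal formula valid on each of 5 disjoint one-world frames is valid on their disjoint union (validity is preserved under disjoint unions). Each one-world frame has |W|=1≤4, but the union has |W|=5.
So the class is not modally definable.

Not definable by any modal formula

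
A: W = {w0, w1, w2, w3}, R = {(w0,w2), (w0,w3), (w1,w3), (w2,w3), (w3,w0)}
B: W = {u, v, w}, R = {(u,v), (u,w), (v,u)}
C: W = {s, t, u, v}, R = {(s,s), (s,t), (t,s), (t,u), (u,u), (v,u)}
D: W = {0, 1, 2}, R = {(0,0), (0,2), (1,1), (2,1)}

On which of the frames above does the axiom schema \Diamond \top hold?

Frame correspondent (Sahlqvist): \forall x \exists y Rxy — i.e. seriality.
A: ✓.
B: fails — world w has no successor.
C: ✓.
D: ✓.
Valid on: A, C, D.

A, C, D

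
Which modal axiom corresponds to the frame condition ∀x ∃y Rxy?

□p → ◇p

A defining formula is □p → ◇p (the D axiom).
Suppose □p→◇p is valid. At any x set V(p)=W. Then □p at x, so ◇p at x, so x has a successor.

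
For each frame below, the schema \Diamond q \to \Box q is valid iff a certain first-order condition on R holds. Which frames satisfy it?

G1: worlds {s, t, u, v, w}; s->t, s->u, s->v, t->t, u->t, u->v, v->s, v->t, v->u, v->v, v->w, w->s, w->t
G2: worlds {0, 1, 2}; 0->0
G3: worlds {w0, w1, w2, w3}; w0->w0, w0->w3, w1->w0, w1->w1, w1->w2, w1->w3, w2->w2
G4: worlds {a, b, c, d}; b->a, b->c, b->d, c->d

G2

This is the axiom for partial functionality; its first-order frame correspondent is \forall x \forall y \forall z (Rxy \wedge Rxz \to y = z).
G1: fails — s sees both t and u.
G2: condition met.
G3: fails — w0 sees both w0 and w3.
G4: fails — b sees both a and c.
Valid on: G2.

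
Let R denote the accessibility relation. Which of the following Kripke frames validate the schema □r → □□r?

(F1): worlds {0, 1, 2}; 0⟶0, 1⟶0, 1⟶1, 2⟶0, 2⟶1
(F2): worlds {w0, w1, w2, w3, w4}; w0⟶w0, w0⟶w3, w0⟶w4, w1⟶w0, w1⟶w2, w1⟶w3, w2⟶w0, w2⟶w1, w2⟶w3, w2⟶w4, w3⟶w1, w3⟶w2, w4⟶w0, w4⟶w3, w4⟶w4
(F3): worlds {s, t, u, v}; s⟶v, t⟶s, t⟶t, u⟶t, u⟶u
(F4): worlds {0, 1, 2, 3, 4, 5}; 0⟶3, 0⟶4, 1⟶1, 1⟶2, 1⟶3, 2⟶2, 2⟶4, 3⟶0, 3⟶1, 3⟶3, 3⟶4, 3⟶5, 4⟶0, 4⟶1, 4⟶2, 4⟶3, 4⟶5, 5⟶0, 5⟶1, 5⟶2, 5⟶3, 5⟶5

(F1)

The schema corresponds to transitivity: ∀x ∀y ∀z (Rxy ∧ Ryz → Rxz).
(F1): ✓.
(F2): fails — Rw1w2 and Rw2w4 but not Rw1w4.
(F3): fails — Rut and Rts but not Rus.
(F4): fails — R34 and R42 but not R32.
Valid on: (F1).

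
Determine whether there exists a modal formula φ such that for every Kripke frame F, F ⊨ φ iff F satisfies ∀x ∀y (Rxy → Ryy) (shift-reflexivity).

Yes: it is shift-reflexivity, defined by the T□ schema □(□p → p).

Yes — defined by □(□p → p)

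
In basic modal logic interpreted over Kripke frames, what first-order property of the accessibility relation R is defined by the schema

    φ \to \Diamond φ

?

reflexivity: \forall x Rxx

This is a form of the T axiom.
Its frame correspondent is reflexivity — \forall x Rxx.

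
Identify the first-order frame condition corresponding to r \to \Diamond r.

This schema is equivalent to the T axiom □r → r.
Its frame correspondent is reflexivity — \forall x Rxx.

reflexivity: \forall x Rxx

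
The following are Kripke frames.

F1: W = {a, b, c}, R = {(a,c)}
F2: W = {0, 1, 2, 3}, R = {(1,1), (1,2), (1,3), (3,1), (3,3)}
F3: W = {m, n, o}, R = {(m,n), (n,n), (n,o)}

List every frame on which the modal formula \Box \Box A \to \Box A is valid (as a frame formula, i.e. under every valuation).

F2, F3

The schema corresponds to density: \forall x \forall y (Rxy \to \exists z (Rxz \wedge Rzy)).
F1: fails — Rac but no z with Raz and Rzc.
F2: condition met.
F3: condition met.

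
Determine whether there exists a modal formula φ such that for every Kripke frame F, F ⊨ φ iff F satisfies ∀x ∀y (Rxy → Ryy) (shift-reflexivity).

Yes, by □(□r → r)

This is a Sahlqvist condition; the T□ axiom □(□r → r) defines it.
Suppose □(□r→r) is valid. Take Rxy and set V(r)={w : Ryw}. Then at y, □r holds; since □(□r→r) at x, □r→r at y, so r at y, i.e. Ryy.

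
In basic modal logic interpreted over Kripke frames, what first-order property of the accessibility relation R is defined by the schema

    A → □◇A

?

Symmetry

This is the B axiom.
It corresponds to symmetry: ∀x ∀y (Rxy → Ryx).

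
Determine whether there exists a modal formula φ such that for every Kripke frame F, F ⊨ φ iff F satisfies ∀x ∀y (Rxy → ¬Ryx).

Modal frame validity is preserved under surjective bounded morphisms.
The 4-cycle (worlds a,b,c,d with a→b→c→d→a) is asymmetric. Mapping every world to a single reflexive point • is a surjective bounded morphism, and the reflexive point is not asymmetric (R•• but asymmetry requires ¬R••).
Hence asymmetry is not modally definable.

Not modally definable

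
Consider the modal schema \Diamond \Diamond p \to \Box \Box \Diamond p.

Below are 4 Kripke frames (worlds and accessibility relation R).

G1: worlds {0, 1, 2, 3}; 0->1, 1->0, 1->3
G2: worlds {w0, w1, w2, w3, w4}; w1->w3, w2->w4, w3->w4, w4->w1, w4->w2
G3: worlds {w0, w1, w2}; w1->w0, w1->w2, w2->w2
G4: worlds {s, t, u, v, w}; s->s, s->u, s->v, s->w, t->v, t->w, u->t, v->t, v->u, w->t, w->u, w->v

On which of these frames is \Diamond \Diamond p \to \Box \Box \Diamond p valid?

The schema corresponds to a generalized confluence (Geach) condition: \forall x \forall y \forall z ((x R^2 y \wedge x R^2 z) \to \exists w (y = w \wedge zRw)).
G1: fails — 0R²0, 0R²0 but no w with 0=w and 0Rw.
G2: fails — w1R²w4, w1R²w4 but no w with w4=w and w4Rw.
G3: condition met.
G4: fails — sR²s, sR²t but no w* with s=w* and tRw*.

G3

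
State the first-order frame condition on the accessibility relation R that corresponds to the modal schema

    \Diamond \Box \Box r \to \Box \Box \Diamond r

\forall x \forall y \forall z ((xRy \wedge x R^2 z) \to \exists w (y R^2 w \wedge zRw))

This is a Sahlqvist (Geach-type) schema ◇^1□^2r → □^2◇^1r.
Minimal-valuation argument: fix x; take any y with xR^1y and any z with xR^2z. Set V(r) to the set of worlds R-reachable from y in exactly 2 steps. Then □^2r holds at y, so the antecedent holds at x; validity forces ◇^1r at z, giving a w with zR^1w and yR^2w.
First-order correspondent: \forall x \forall y \forall z ((xRy \wedge x R^2 z) \to \exists w (y R^2 w \wedge zRw)).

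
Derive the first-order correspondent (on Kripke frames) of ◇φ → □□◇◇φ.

∀x ∀y ∀z ((xRy ∧ xR²z) → ∃w (y = w ∧ zR²w))

This is a Sahlqvist (Geach-type) schema ◇^1□^0φ → □^2◇^2φ.
First-order correspondent: ∀x ∀y ∀z ((xRy ∧ xR²z) → ∃w (y = w ∧ zR²w)).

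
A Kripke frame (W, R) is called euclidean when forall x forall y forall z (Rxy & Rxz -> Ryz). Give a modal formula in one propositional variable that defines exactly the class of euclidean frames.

A defining formula is ◇r → □◇r (the 5 axiom).
Suppose ◇r→□◇r is valid. Take Rxy, Rxz and set V(r)={y}. Then ◇r at x, so □◇r at x, so ◇r at z, so some w with Rzw has r; w=y, i.e. Rzy. By symmetry of the argument, Ryz.

◇r → □◇r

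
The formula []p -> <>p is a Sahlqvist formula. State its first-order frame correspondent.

This is the D axiom.
Its frame correspondent is seriality — forall x exists y Rxy.

seriality: forall x exists y Rxy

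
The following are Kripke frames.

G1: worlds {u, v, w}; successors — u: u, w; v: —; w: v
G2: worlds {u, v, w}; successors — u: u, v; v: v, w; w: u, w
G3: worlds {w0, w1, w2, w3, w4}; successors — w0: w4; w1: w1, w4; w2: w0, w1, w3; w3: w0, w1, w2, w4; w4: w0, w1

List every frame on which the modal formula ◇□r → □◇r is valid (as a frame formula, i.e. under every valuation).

The schema corresponds to convergence: ∀x ∀y ∀z (Rxy ∧ Rxz → ∃w (Ryw ∧ Rzw)).
G1: fails — Ruw and Ruu but w and u have no common successor.
G2: satisfies the condition.
G3: fails — Rw3w0 and Rw3w2 but w0 and w2 have no common successor.

G2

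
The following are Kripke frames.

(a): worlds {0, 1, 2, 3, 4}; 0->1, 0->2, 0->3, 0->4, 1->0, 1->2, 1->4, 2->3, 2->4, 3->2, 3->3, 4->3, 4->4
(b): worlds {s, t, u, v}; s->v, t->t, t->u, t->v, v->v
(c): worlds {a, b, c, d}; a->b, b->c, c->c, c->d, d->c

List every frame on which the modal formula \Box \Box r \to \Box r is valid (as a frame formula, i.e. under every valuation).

(b)

This is the axiom for density; its first-order frame correspondent is \forall x \forall y (Rxy \to \exists z (Rxz \wedge Rzy)).
(a): fails — R10 but no z with R1z and Rz0.
(b): satisfies the condition.
(c): fails — Rab but no z with Raz and Rzb.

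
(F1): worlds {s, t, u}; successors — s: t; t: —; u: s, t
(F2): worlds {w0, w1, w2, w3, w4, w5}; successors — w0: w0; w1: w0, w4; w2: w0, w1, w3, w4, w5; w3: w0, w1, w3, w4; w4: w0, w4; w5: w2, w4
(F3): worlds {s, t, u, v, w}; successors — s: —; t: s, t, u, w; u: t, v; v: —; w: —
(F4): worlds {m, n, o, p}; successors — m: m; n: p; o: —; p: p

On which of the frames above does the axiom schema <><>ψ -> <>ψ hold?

This is the axiom for transitivity; its first-order frame correspondent is forall x forall y forall z (Rxy & Ryz -> Rxz).
(F1): satisfies the condition.
(F2): fails — Rw5w2 and Rw2w5 but not Rw5w5.
(F3): fails — Rut and Rts but not Rus.
(F4): satisfies the condition.

(F1), (F4)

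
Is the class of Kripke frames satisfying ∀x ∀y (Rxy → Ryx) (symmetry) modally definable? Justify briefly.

This is a Sahlqvist condition; the B axiom r → □◇r defines it.
Suppose r→□◇r is valid. Take Rxy and set V(r)={x}. Then r at x, so □◇r at x, so ◇r at y, so some z with Ryz has r; z=x, i.e. Ryx.

Yes — defined by r → □◇r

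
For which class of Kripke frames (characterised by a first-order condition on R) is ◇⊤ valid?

seriality

This schema is equivalent to the D axiom □q → ◇q.
Its frame correspondent is seriality — ∀x ∃y Rxy.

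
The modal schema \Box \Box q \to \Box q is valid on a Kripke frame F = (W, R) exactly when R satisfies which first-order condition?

Density

Suppose □□q→□q is valid. Take Rxy and set V(q)={w : xR²w}. Then □□q at x, so □q at x, so q at y, i.e. ∃z(Rxz∧Rzy).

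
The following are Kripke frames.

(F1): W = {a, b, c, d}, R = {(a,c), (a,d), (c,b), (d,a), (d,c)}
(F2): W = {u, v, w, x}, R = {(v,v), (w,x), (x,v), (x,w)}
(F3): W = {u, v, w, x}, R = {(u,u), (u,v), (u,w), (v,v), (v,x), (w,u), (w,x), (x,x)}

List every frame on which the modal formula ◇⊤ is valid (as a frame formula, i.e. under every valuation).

(F3)

This is the axiom for seriality; its first-order frame correspondent is ∀x ∃y Rxy.
(F1): fails — world b has no successor.
(F2): fails — world u has no successor.
(F3): condition met.
Valid on: (F3).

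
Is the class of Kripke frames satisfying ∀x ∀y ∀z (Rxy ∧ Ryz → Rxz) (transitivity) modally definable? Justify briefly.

Definable; □q → □□q defines it

This is a Sahlqvist condition; the 4 axiom □q → □□q defines it.
Suppose □q→□□q is valid. Take Rxy, Ryz and set V(q)={w : Rxw}. Then □q at x, so □□q at x, so □q at y, so q at z, i.e. Rxz.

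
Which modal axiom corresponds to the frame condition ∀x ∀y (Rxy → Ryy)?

A defining formula is □(□ψ → ψ) (the T□ axiom).
Suppose □(□ψ→ψ) is valid. Take Rxy and set V(ψ)={w : Ryw}. Then at y, □ψ holds; since □(□ψ→ψ) at x, □ψ→ψ at y, so ψ at y, i.e. Ryy.

□(□ψ → ψ)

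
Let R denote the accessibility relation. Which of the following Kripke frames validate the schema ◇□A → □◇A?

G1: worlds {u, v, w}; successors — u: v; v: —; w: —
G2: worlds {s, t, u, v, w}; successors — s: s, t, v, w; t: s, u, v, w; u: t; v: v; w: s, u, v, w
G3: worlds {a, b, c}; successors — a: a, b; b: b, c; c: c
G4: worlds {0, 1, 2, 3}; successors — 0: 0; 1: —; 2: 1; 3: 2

This is the axiom for convergence; its first-order frame correspondent is ∀x ∀y ∀z (Rxy ∧ Rxz → ∃w (Ryw ∧ Rzw)).
G1: fails — Ruv and Ruv but v and v have no common successor.
G2: fails — Rtv and Rtu but v and u have no common successor.
G3: ✓.
G4: fails — R21 and R21 but 1 and 1 have no common successor.
Valid on: G3.

G3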